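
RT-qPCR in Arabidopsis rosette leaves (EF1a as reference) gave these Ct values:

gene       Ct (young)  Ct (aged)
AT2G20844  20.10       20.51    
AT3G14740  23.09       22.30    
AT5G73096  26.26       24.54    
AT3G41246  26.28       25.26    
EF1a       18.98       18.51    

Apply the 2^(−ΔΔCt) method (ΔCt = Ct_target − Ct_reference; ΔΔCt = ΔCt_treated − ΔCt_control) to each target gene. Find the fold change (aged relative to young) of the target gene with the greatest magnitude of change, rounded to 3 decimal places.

AT2G20844: ΔΔCt = (20.51−18.51) − (20.10−18.98) = 2.00 − 1.12 = 0.88; fold change = 2^-0.88 = 0.543
AT3G14740: ΔΔCt = (22.30−18.51) − (23.09−18.98) = 3.79 − 4.11 = -0.32; fold change = 2^0.32 = 1.248
AT5G73096: ΔΔCt = (24.54−18.51) − (26.26−18.98) = 6.03 − 7.28 = -1.25; fold change = 2^1.25 = 2.378
AT3G41246: ΔΔCt = (25.26−18.51) − (26.28−18.98) = 6.75 − 7.30 = -0.55; fold change = 2^0.55 = 1.464
AT5G73096 has the largest |ΔΔCt| = 1.25.

2.378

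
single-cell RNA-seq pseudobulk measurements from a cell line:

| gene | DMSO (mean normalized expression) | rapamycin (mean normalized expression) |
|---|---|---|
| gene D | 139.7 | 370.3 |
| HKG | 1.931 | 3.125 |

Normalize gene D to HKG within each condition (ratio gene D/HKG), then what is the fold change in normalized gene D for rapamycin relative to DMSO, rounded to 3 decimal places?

1.638

gene D/HKG (DMSO) = 139.7 / 1.931 = 72.346
gene D/HKG (rapamycin) = 370.3 / 3.125 = 118.5
Fold change = 118.5 / 72.346 = 1.6379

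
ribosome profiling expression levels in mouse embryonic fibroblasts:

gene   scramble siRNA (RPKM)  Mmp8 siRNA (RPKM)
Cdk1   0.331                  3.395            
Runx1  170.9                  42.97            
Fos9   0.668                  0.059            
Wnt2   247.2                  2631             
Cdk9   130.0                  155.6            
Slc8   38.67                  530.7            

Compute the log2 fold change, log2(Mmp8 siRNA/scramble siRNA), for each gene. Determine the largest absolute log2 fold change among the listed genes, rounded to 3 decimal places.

log2(3.395/0.331) = 3.359  (Cdk1)
log2(42.97/170.9) = -1.992  (Runx1)
log2(0.059/0.668) = -3.501  (Fos9)
log2(2631/247.2) = 3.412  (Wnt2)
log2(155.6/130.0) = 0.259  (Cdk9)
log2(530.7/38.67) = 3.779  (Slc8)
The largest magnitude belongs to Slc8.

3.779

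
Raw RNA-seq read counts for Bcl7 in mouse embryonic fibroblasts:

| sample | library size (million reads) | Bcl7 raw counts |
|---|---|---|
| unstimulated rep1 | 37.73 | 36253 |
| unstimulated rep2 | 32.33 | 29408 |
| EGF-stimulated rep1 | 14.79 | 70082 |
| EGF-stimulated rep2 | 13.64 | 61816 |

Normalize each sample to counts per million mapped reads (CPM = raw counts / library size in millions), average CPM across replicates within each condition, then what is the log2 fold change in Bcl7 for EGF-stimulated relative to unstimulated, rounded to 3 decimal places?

CPM(unstimulated rep1) = 36253 / 37.73 = 960.8534
CPM(unstimulated rep2) = 29408 / 32.33 = 909.6195
CPM(EGF-stimulated rep1) = 70082 / 14.79 = 4738.4719
CPM(EGF-stimulated rep2) = 61816 / 13.64 = 4531.9648
mean CPM(unstimulated) = 935.2365; mean CPM(EGF-stimulated) = 4635.2184
Fold change = 4635.2184 / 935.2365 = 4.95620
log2(4.95620) = 2.3092

2.309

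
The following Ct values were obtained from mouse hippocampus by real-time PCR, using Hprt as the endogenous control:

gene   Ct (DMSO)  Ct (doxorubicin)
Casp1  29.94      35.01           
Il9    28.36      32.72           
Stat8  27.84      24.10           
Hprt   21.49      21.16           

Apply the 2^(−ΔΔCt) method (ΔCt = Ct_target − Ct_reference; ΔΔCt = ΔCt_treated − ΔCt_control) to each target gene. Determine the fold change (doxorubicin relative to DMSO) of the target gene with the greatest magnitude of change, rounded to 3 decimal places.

Casp1: ΔΔCt = (35.01−21.16) − (29.94−21.49) = 13.85 − 8.45 = 5.40; fold change = 2^-5.40 = 0.024
Il9: ΔΔCt = (32.72−21.16) − (28.36−21.49) = 11.56 − 6.87 = 4.69; fold change = 2^-4.69 = 0.039
Stat8: ΔΔCt = (24.10−21.16) − (27.84−21.49) = 2.94 − 6.35 = -3.41; fold change = 2^3.41 = 10.629
Casp1 has the largest |ΔΔCt| = 5.40.

0.024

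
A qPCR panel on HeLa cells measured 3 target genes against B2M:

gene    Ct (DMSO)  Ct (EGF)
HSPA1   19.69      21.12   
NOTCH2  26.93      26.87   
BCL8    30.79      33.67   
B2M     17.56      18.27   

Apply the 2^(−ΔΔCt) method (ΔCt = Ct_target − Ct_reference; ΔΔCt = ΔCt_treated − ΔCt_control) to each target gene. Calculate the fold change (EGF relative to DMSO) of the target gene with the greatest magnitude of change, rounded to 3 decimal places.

0.222

HSPA1: ΔΔCt = (21.12−18.27) − (19.69−17.56) = 2.85 − 2.13 = 0.72; fold change = 2^-0.72 = 0.607
NOTCH2: ΔΔCt = (26.87−18.27) − (26.93−17.56) = 8.60 − 9.37 = -0.77; fold change = 2^0.77 = 1.705
BCL8: ΔΔCt = (33.67−18.27) − (30.79−17.56) = 15.40 − 13.23 = 2.17; fold change = 2^-2.17 = 0.222
BCL8 has the largest |ΔΔCt| = 2.17.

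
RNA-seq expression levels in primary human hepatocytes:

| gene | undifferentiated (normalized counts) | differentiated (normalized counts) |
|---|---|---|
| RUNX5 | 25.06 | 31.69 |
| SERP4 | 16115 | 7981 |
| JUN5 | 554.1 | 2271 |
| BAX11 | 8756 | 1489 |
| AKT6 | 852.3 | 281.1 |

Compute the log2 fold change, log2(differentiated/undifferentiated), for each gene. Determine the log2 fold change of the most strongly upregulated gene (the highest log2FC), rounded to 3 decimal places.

log2(31.69/25.06) = 0.339  (RUNX5)
log2(7981/16115) = -1.014  (SERP4)
log2(2271/554.1) = 2.035  (JUN5)
log2(1489/8756) = -2.556  (BAX11)
log2(281.1/852.3) = -1.600  (AKT6)
JUN5 is most strongly upregulated.

2.035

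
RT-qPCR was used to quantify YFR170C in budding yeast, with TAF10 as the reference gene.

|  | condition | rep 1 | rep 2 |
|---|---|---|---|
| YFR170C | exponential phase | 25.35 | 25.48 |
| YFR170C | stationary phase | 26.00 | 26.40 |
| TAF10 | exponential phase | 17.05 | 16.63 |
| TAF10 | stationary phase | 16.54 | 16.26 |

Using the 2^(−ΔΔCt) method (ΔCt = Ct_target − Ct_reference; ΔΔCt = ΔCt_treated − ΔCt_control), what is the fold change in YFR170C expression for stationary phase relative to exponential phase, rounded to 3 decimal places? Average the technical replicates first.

0.428

Mean Ct: YFR170C exponential phase 25.415; YFR170C stationary phase 26.200; TAF10 exponential phase 16.840; TAF10 stationary phase 16.400
ΔCt(exponential phase) = 25.415 − 16.840 = 8.575
ΔCt(stationary phase) = 26.200 − 16.400 = 9.800
ΔΔCt = 9.800 − 8.575 = 1.225
Fold change = 2^(−1.225) = 0.4278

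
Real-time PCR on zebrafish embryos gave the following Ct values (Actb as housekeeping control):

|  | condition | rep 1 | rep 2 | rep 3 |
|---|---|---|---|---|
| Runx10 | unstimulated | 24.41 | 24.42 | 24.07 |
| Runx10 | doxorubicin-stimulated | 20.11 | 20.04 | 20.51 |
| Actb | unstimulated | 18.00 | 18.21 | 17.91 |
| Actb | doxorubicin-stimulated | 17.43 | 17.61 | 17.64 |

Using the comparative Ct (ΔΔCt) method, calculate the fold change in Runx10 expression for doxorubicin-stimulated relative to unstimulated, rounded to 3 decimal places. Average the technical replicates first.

Mean Ct: Runx10 unstimulated 24.300; Runx10 doxorubicin-stimulated 20.220; Actb unstimulated 18.040; Actb doxorubicin-stimulated 17.560
ΔCt(unstimulated) = 24.300 − 18.040 = 6.260
ΔCt(doxorubicin-stimulated) = 20.220 − 17.560 = 2.660
ΔΔCt = 2.660 − 6.260 = -3.600
Fold change = 2^(−(-3.600)) = 2^3.600 = 12.1257

12.126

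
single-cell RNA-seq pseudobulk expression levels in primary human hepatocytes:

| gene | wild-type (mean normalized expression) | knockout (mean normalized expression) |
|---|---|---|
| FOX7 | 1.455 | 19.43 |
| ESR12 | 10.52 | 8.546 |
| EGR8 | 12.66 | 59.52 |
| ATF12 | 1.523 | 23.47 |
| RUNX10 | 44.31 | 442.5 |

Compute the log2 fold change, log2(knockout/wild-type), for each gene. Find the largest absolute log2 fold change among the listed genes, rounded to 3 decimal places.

log2(19.43/1.455) = 3.739  (FOX7)
log2(8.546/10.52) = -0.300  (ESR12)
log2(59.52/12.66) = 2.233  (EGR8)
log2(23.47/1.523) = 3.946  (ATF12)
log2(442.5/44.31) = 3.320  (RUNX10)
The largest magnitude belongs to ATF12.

3.946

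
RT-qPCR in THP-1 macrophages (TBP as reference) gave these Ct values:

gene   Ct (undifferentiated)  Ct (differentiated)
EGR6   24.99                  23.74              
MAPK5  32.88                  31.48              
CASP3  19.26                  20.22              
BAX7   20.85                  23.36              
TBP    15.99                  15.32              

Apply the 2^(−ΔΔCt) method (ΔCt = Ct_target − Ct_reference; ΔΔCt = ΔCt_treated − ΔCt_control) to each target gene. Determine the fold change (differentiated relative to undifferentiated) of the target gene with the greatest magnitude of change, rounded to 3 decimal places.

0.110

EGR6: ΔΔCt = (23.74−15.32) − (24.99−15.99) = 8.42 − 9.00 = -0.58; fold change = 2^0.58 = 1.495
MAPK5: ΔΔCt = (31.48−15.32) − (32.88−15.99) = 16.16 − 16.89 = -0.73; fold change = 2^0.73 = 1.659
CASP3: ΔΔCt = (20.22−15.32) − (19.26−15.99) = 4.90 − 3.27 = 1.63; fold change = 2^-1.63 = 0.323
BAX7: ΔΔCt = (23.36−15.32) − (20.85−15.99) = 8.04 − 4.86 = 3.18; fold change = 2^-3.18 = 0.110
BAX7 has the largest |ΔΔCt| = 3.18.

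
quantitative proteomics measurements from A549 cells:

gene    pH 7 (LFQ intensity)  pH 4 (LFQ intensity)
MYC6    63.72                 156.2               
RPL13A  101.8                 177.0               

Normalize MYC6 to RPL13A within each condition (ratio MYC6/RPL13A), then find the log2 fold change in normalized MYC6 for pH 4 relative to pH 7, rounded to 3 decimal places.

MYC6/RPL13A (pH 7) = 63.72 / 101.8 = 0.62593
MYC6/RPL13A (pH 4) = 156.2 / 177.0 = 0.88249
Fold change = 0.88249 / 0.62593 = 1.4099
log2(1.4099) = 0.4956

0.496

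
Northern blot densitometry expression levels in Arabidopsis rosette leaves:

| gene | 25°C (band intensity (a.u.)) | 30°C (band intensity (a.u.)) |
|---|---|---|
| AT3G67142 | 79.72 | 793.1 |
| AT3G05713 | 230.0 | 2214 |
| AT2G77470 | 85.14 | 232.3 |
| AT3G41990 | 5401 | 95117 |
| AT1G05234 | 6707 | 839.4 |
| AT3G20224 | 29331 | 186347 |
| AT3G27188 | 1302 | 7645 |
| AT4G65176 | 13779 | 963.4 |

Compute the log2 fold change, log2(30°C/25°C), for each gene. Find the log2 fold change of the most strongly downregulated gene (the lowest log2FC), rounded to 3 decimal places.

-3.838

log2(793.1/79.72) = 3.314  (AT3G67142)
log2(2214/230.0) = 3.267  (AT3G05713)
log2(232.3/85.14) = 1.448  (AT2G77470)
log2(95117/5401) = 4.138  (AT3G41990)
log2(839.4/6707) = -2.998  (AT1G05234)
log2(186347/29331) = 2.667  (AT3G20224)
log2(7645/1302) = 2.554  (AT3G27188)
log2(963.4/13779) = -3.838  (AT4G65176)
AT4G65176 is most strongly downregulated.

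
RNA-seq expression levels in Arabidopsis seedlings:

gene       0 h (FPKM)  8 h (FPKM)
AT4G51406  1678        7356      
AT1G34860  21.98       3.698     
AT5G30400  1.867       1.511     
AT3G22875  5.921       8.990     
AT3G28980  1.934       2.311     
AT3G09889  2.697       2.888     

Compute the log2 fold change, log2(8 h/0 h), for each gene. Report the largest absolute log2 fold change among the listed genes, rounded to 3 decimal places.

2.571

log2(7356/1678) = 2.132  (AT4G51406)
log2(3.698/21.98) = -2.571  (AT1G34860)
log2(1.511/1.867) = -0.305  (AT5G30400)
log2(8.990/5.921) = 0.602  (AT3G22875)
log2(2.311/1.934) = 0.257  (AT3G28980)
log2(2.888/2.697) = 0.099  (AT3G09889)
The largest magnitude belongs to AT1G34860.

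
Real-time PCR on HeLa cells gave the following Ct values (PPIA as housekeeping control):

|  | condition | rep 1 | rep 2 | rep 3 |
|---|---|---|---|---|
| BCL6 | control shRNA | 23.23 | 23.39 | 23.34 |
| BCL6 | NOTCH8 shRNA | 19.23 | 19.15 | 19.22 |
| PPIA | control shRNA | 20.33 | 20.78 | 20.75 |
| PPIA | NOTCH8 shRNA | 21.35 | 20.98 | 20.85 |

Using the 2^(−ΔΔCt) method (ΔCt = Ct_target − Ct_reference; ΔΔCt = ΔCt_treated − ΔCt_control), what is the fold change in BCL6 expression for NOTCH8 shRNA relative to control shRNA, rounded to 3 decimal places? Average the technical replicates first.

23.588

Mean Ct: BCL6 control shRNA 23.320; BCL6 NOTCH8 shRNA 19.200; PPIA control shRNA 20.620; PPIA NOTCH8 shRNA 21.060
ΔCt(control shRNA) = 23.320 − 20.620 = 2.700
ΔCt(NOTCH8 shRNA) = 19.200 − 21.060 = -1.860
ΔΔCt = -1.860 − 2.700 = -4.560
Fold change = 2^(−(-4.560)) = 2^4.560 = 23.5883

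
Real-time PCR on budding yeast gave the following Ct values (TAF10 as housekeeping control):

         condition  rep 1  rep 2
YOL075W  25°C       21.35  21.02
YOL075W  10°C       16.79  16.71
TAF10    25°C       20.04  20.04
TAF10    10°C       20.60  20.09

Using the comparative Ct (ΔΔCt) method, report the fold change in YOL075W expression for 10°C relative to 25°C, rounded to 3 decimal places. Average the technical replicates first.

Mean Ct: YOL075W 25°C 21.185; YOL075W 10°C 16.750; TAF10 25°C 20.040; TAF10 10°C 20.345
ΔCt(25°C) = 21.185 − 20.040 = 1.145
ΔCt(10°C) = 16.750 − 20.345 = -3.595
ΔΔCt = -3.595 − 1.145 = -4.740
Fold change = 2^(−(-4.740)) = 2^4.740 = 26.7228

26.723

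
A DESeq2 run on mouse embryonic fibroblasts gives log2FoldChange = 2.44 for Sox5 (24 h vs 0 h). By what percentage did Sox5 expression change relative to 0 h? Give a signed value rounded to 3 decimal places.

442.642%

Fold change = 2^(2.44) = 5.4264
Percent change = (FC − 1) × 100% = (5.4264 − 1) × 100 = 442.642%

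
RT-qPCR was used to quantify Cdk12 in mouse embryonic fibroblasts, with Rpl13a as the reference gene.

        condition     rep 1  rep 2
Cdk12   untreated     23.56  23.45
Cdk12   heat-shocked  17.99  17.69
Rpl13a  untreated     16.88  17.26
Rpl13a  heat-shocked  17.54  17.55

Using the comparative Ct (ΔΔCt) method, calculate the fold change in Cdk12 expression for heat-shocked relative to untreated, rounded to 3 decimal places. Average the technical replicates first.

70.522

Mean Ct: Cdk12 untreated 23.505; Cdk12 heat-shocked 17.840; Rpl13a untreated 17.070; Rpl13a heat-shocked 17.545
ΔCt(untreated) = 23.505 − 17.070 = 6.435
ΔCt(heat-shocked) = 17.840 − 17.545 = 0.295
ΔΔCt = 0.295 − 6.435 = -6.140
Fold change = 2^(−(-6.140)) = 2^6.140 = 70.5219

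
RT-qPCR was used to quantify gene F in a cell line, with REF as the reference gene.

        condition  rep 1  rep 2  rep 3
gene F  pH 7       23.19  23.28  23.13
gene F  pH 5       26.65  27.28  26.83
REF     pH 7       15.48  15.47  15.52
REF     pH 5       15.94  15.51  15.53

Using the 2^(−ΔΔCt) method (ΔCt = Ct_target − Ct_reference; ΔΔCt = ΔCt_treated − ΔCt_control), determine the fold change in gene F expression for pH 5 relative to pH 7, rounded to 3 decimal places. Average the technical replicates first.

0.085

Mean Ct: gene F pH 7 23.200; gene F pH 5 26.920; REF pH 7 15.490; REF pH 5 15.660
ΔCt(pH 7) = 23.200 − 15.490 = 7.710
ΔCt(pH 5) = 26.920 − 15.660 = 11.260
ΔΔCt = 11.260 − 7.710 = 3.550
Fold change = 2^(−3.550) = 0.0854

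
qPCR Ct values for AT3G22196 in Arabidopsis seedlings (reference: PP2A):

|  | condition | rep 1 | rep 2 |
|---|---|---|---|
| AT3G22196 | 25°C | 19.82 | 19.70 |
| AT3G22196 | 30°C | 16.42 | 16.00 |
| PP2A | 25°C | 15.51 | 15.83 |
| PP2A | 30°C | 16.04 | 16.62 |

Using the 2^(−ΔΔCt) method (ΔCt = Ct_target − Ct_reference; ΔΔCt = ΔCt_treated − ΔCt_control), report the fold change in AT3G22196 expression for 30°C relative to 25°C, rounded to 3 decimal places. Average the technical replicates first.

Mean Ct: AT3G22196 25°C 19.760; AT3G22196 30°C 16.210; PP2A 25°C 15.670; PP2A 30°C 16.330
ΔCt(25°C) = 19.760 − 15.670 = 4.090
ΔCt(30°C) = 16.210 − 16.330 = -0.120
ΔΔCt = -0.120 − 4.090 = -4.210
Fold change = 2^(−(-4.210)) = 2^4.210 = 18.5070

18.507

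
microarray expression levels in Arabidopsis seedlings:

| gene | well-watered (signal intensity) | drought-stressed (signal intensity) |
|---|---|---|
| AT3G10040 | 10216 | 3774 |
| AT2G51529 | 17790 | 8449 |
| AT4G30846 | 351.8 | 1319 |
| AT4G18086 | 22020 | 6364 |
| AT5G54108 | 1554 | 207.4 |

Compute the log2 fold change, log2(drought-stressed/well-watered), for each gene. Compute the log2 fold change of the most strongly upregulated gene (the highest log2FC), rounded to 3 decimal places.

1.907

log2(3774/10216) = -1.437  (AT3G10040)
log2(8449/17790) = -1.074  (AT2G51529)
log2(1319/351.8) = 1.907  (AT4G30846)
log2(6364/22020) = -1.791  (AT4G18086)
log2(207.4/1554) = -2.905  (AT5G54108)
AT4G30846 is most strongly upregulated.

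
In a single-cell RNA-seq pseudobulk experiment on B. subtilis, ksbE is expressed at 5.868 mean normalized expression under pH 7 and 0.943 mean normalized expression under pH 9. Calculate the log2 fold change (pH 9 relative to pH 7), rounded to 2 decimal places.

Fold change = 0.943 / 5.868 = 0.1607
log2(0.1607) = -2.638

-2.64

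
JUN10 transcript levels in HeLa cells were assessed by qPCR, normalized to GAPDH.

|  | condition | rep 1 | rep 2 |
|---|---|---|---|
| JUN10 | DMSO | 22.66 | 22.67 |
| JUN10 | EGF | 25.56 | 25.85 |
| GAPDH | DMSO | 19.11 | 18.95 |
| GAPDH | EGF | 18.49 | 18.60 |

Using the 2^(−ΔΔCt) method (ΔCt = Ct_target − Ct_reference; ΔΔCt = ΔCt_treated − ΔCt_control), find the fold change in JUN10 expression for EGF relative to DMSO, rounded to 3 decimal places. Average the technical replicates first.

0.087

Mean Ct: JUN10 DMSO 22.665; JUN10 EGF 25.705; GAPDH DMSO 19.030; GAPDH EGF 18.545
ΔCt(DMSO) = 22.665 − 19.030 = 3.635
ΔCt(EGF) = 25.705 − 18.545 = 7.160
ΔΔCt = 7.160 − 3.635 = 3.525
Fold change = 2^(−3.525) = 0.0869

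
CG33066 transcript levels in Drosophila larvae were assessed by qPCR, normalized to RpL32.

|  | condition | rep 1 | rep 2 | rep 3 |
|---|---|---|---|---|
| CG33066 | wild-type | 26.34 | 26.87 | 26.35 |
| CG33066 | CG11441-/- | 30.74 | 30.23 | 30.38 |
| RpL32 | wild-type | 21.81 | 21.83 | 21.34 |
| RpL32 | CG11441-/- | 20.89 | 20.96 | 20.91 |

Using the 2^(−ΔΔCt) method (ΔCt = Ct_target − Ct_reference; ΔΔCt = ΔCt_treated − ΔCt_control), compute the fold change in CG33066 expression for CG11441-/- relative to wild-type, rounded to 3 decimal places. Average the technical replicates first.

Mean Ct: CG33066 wild-type 26.520; CG33066 CG11441-/- 30.450; RpL32 wild-type 21.660; RpL32 CG11441-/- 20.920
ΔCt(wild-type) = 26.520 − 21.660 = 4.860
ΔCt(CG11441-/-) = 30.450 − 20.920 = 9.530
ΔΔCt = 9.530 − 4.860 = 4.670
Fold change = 2^(−4.670) = 0.0393

0.039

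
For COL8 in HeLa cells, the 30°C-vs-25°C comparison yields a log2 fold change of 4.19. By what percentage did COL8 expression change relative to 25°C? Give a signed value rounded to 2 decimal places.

1725.22%

Fold change = 2^(4.19) = 18.2522
Percent change = (FC − 1) × 100% = (18.2522 − 1) × 100 = 1725.22%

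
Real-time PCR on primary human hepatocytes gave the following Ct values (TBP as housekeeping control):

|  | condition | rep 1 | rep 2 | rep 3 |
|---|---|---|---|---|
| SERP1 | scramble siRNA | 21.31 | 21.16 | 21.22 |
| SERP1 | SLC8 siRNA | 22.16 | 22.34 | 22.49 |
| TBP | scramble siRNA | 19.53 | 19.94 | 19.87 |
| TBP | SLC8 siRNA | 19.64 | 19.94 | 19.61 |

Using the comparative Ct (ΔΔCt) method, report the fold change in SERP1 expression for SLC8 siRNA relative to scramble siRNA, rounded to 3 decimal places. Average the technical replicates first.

Mean Ct: SERP1 scramble siRNA 21.230; SERP1 SLC8 siRNA 22.330; TBP scramble siRNA 19.780; TBP SLC8 siRNA 19.730
ΔCt(scramble siRNA) = 21.230 − 19.780 = 1.450
ΔCt(SLC8 siRNA) = 22.330 − 19.730 = 2.600
ΔΔCt = 2.600 − 1.450 = 1.150
Fold change = 2^(−1.150) = 0.4506

0.451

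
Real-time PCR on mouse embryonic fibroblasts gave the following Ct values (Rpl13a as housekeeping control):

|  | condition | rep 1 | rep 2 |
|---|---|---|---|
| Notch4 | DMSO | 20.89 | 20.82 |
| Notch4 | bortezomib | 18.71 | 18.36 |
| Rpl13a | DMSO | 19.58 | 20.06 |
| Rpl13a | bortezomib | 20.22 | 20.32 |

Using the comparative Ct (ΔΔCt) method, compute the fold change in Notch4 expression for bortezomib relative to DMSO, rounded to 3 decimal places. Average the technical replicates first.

Mean Ct: Notch4 DMSO 20.855; Notch4 bortezomib 18.535; Rpl13a DMSO 19.820; Rpl13a bortezomib 20.270
ΔCt(DMSO) = 20.855 − 19.820 = 1.035
ΔCt(bortezomib) = 18.535 − 20.270 = -1.735
ΔΔCt = -1.735 − 1.035 = -2.770
Fold change = 2^(−(-2.770)) = 2^2.770 = 6.8211

6.821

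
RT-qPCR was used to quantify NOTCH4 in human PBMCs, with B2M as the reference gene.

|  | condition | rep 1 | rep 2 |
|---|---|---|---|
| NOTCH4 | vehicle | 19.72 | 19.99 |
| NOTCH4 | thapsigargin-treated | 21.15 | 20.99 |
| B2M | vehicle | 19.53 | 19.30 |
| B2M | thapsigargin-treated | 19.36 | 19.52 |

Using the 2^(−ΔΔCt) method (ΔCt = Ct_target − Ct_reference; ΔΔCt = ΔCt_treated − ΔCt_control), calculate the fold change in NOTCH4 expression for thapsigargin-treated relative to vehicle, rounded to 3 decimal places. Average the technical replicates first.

Mean Ct: NOTCH4 vehicle 19.855; NOTCH4 thapsigargin-treated 21.070; B2M vehicle 19.415; B2M thapsigargin-treated 19.440
ΔCt(vehicle) = 19.855 − 19.415 = 0.440
ΔCt(thapsigargin-treated) = 21.070 − 19.440 = 1.630
ΔΔCt = 1.630 − 0.440 = 1.190
Fold change = 2^(−1.190) = 0.4383

0.438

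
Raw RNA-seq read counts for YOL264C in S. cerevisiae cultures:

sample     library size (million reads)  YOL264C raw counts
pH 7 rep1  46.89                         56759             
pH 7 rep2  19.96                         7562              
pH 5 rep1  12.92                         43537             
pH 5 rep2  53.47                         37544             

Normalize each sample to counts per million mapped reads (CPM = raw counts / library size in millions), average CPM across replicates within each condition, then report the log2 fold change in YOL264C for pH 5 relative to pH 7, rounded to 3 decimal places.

CPM(pH 7 rep1) = 56759 / 46.89 = 1210.4713
CPM(pH 7 rep2) = 7562 / 19.96 = 378.8577
CPM(pH 5 rep1) = 43537 / 12.92 = 3369.7368
CPM(pH 5 rep2) = 37544 / 53.47 = 702.1507
mean CPM(pH 7) = 794.6645; mean CPM(pH 5) = 2035.9438
Fold change = 2035.9438 / 794.6645 = 2.56202
log2(2.56202) = 1.3573

1.357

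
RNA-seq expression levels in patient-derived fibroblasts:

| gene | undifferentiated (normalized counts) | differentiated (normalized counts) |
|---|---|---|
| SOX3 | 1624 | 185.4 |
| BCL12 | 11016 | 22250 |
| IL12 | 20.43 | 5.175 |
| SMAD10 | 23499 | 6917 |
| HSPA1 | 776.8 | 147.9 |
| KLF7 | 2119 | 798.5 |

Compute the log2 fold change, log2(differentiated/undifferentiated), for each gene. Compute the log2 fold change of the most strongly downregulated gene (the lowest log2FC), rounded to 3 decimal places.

log2(185.4/1624) = -3.131  (SOX3)
log2(22250/11016) = 1.014  (BCL12)
log2(5.175/20.43) = -1.981  (IL12)
log2(6917/23499) = -1.764  (SMAD10)
log2(147.9/776.8) = -2.393  (HSPA1)
log2(798.5/2119) = -1.408  (KLF7)
SOX3 is most strongly downregulated.

-3.131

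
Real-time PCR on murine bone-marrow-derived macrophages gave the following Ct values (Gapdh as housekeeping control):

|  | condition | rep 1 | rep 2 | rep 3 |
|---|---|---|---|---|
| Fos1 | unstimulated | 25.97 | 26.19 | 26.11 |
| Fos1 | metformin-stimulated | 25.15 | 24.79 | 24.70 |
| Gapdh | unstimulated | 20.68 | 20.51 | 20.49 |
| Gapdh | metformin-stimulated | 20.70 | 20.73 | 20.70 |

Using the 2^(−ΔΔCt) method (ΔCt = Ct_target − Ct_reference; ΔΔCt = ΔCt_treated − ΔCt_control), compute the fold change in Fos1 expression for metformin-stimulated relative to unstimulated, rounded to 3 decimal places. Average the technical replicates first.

Mean Ct: Fos1 unstimulated 26.090; Fos1 metformin-stimulated 24.880; Gapdh unstimulated 20.560; Gapdh metformin-stimulated 20.710
ΔCt(unstimulated) = 26.090 − 20.560 = 5.530
ΔCt(metformin-stimulated) = 24.880 − 20.710 = 4.170
ΔΔCt = 4.170 − 5.530 = -1.360
Fold change = 2^(−(-1.360)) = 2^1.360 = 2.5669

2.567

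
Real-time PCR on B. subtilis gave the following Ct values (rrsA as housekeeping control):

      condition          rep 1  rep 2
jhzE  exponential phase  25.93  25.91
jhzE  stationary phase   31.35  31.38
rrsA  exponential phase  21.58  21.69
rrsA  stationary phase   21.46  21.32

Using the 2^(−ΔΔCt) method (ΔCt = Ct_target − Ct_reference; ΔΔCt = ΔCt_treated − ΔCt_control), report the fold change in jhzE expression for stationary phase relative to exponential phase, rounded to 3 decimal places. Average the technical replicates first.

0.019

Mean Ct: jhzE exponential phase 25.920; jhzE stationary phase 31.365; rrsA exponential phase 21.635; rrsA stationary phase 21.390
ΔCt(exponential phase) = 25.920 − 21.635 = 4.285
ΔCt(stationary phase) = 31.365 − 21.390 = 9.975
ΔΔCt = 9.975 − 4.285 = 5.690
Fold change = 2^(−5.690) = 0.0194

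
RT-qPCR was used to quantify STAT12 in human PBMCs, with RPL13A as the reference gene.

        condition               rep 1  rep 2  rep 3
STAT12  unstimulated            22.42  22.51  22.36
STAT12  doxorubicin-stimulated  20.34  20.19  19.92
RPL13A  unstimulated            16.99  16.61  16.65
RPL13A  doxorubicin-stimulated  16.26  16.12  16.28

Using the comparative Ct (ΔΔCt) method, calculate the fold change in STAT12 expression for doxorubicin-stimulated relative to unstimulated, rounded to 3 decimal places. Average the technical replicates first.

3.364

Mean Ct: STAT12 unstimulated 22.430; STAT12 doxorubicin-stimulated 20.150; RPL13A unstimulated 16.750; RPL13A doxorubicin-stimulated 16.220
ΔCt(unstimulated) = 22.430 − 16.750 = 5.680
ΔCt(doxorubicin-stimulated) = 20.150 − 16.220 = 3.930
ΔΔCt = 3.930 − 5.680 = -1.750
Fold change = 2^(−(-1.750)) = 2^1.750 = 3.3636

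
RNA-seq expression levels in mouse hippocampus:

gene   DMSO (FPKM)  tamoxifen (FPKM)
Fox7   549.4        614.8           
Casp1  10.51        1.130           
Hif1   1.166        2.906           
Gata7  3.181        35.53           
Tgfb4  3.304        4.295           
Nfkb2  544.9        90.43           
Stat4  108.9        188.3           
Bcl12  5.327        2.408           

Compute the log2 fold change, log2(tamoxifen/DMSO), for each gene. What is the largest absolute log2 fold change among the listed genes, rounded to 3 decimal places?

log2(614.8/549.4) = 0.162  (Fox7)
log2(1.130/10.51) = -3.217  (Casp1)
log2(2.906/1.166) = 1.317  (Hif1)
log2(35.53/3.181) = 3.481  (Gata7)
log2(4.295/3.304) = 0.378  (Tgfb4)
log2(90.43/544.9) = -2.591  (Nfkb2)
log2(188.3/108.9) = 0.790  (Stat4)
log2(2.408/5.327) = -1.145  (Bcl12)
The largest magnitude belongs to Gata7.

3.481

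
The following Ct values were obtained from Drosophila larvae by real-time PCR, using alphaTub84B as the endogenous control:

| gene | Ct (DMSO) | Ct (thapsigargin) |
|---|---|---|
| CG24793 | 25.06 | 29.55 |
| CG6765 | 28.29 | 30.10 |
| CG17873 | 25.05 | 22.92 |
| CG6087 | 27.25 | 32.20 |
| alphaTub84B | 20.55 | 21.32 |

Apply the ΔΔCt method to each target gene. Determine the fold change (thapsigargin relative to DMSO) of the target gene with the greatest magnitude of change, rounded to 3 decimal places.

0.055

CG24793: ΔΔCt = (29.55−21.32) − (25.06−20.55) = 8.23 − 4.51 = 3.72; fold change = 2^-3.72 = 0.076
CG6765: ΔΔCt = (30.10−21.32) − (28.29−20.55) = 8.78 − 7.74 = 1.04; fold change = 2^-1.04 = 0.486
CG17873: ΔΔCt = (22.92−21.32) − (25.05−20.55) = 1.60 − 4.50 = -2.90; fold change = 2^2.90 = 7.464
CG6087: ΔΔCt = (32.20−21.32) − (27.25−20.55) = 10.88 − 6.70 = 4.18; fold change = 2^-4.18 = 0.055
CG6087 has the largest |ΔΔCt| = 4.18.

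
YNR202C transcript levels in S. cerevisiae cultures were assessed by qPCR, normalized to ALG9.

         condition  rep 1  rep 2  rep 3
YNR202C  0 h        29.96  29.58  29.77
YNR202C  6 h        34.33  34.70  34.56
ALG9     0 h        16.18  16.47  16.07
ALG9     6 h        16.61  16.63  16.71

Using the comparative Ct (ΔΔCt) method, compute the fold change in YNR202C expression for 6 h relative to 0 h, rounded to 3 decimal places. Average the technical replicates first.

0.049

Mean Ct: YNR202C 0 h 29.770; YNR202C 6 h 34.530; ALG9 0 h 16.240; ALG9 6 h 16.650
ΔCt(0 h) = 29.770 − 16.240 = 13.530
ΔCt(6 h) = 34.530 − 16.650 = 17.880
ΔΔCt = 17.880 − 13.530 = 4.350
Fold change = 2^(−4.350) = 0.0490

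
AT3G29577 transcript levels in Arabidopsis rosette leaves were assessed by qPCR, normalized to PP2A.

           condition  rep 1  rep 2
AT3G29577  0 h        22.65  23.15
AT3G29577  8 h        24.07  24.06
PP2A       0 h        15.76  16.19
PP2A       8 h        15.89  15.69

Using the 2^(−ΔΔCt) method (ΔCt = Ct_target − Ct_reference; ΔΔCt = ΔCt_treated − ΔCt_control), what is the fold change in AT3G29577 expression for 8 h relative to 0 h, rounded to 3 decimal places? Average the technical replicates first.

0.392

Mean Ct: AT3G29577 0 h 22.900; AT3G29577 8 h 24.065; PP2A 0 h 15.975; PP2A 8 h 15.790
ΔCt(0 h) = 22.900 − 15.975 = 6.925
ΔCt(8 h) = 24.065 − 15.790 = 8.275
ΔΔCt = 8.275 − 6.925 = 1.350
Fold change = 2^(−1.350) = 0.3923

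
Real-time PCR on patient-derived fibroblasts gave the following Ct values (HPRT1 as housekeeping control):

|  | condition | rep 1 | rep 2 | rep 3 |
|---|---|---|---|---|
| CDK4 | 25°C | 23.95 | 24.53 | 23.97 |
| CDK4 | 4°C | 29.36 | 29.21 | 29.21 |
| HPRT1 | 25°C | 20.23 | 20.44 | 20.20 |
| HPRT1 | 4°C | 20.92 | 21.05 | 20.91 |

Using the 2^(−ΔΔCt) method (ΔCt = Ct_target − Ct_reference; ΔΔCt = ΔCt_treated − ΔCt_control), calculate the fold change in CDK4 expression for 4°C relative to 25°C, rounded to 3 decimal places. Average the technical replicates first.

0.046

Mean Ct: CDK4 25°C 24.150; CDK4 4°C 29.260; HPRT1 25°C 20.290; HPRT1 4°C 20.960
ΔCt(25°C) = 24.150 − 20.290 = 3.860
ΔCt(4°C) = 29.260 − 20.960 = 8.300
ΔΔCt = 8.300 − 3.860 = 4.440
Fold change = 2^(−4.440) = 0.0461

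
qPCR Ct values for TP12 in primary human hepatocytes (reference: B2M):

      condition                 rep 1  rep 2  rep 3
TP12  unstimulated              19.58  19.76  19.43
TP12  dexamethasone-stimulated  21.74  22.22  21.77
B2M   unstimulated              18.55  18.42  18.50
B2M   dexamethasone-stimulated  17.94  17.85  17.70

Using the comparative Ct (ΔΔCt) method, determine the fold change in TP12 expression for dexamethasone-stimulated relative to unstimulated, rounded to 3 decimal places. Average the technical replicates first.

0.127

Mean Ct: TP12 unstimulated 19.590; TP12 dexamethasone-stimulated 21.910; B2M unstimulated 18.490; B2M dexamethasone-stimulated 17.830
ΔCt(unstimulated) = 19.590 − 18.490 = 1.100
ΔCt(dexamethasone-stimulated) = 21.910 − 17.830 = 4.080
ΔΔCt = 4.080 − 1.100 = 2.980
Fold change = 2^(−2.980) = 0.1267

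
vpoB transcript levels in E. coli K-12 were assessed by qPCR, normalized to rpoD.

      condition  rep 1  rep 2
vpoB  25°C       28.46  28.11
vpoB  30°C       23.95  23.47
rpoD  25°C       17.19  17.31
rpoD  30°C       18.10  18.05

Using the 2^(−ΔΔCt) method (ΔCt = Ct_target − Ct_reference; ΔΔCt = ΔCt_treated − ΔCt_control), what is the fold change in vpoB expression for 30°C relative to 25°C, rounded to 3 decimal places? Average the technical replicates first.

42.224

Mean Ct: vpoB 25°C 28.285; vpoB 30°C 23.710; rpoD 25°C 17.250; rpoD 30°C 18.075
ΔCt(25°C) = 28.285 − 17.250 = 11.035
ΔCt(30°C) = 23.710 − 18.075 = 5.635
ΔΔCt = 5.635 − 11.035 = -5.400
Fold change = 2^(−(-5.400)) = 2^5.400 = 42.2243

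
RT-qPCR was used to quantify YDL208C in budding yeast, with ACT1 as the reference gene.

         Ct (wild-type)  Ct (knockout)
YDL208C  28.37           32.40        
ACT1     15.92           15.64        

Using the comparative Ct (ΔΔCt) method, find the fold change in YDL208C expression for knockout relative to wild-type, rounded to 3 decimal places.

0.050

ΔCt(wild-type) = 28.370 − 15.920 = 12.450
ΔCt(knockout) = 32.400 − 15.640 = 16.760
ΔΔCt = 16.760 − 12.450 = 4.310
Fold change = 2^(−4.310) = 0.0504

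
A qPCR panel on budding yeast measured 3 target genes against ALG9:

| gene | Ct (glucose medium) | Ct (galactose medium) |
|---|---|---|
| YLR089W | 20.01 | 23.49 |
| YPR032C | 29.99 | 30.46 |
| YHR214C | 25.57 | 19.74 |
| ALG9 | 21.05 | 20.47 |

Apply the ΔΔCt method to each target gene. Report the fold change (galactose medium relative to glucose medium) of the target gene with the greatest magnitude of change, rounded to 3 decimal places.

38.055

YLR089W: ΔΔCt = (23.49−20.47) − (20.01−21.05) = 3.02 − (-1.04) = 4.06; fold change = 2^-4.06 = 0.060
YPR032C: ΔΔCt = (30.46−20.47) − (29.99−21.05) = 9.99 − 8.94 = 1.05; fold change = 2^-1.05 = 0.483
YHR214C: ΔΔCt = (19.74−20.47) − (25.57−21.05) = -0.73 − 4.52 = -5.25; fold change = 2^5.25 = 38.055
YHR214C has the largest |ΔΔCt| = 5.25.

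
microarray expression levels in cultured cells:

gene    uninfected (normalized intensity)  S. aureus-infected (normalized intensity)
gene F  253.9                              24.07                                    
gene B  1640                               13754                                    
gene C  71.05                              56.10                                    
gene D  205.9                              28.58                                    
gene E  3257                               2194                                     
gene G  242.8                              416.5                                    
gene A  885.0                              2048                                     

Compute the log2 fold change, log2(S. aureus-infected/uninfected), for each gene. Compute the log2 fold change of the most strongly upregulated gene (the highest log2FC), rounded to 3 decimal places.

3.068

log2(24.07/253.9) = -3.399  (gene F)
log2(13754/1640) = 3.068  (gene B)
log2(56.10/71.05) = -0.341  (gene C)
log2(28.58/205.9) = -2.849  (gene D)
log2(2194/3257) = -0.570  (gene E)
log2(416.5/242.8) = 0.779  (gene G)
log2(2048/885.0) = 1.210  (gene A)
gene B is most strongly upregulated.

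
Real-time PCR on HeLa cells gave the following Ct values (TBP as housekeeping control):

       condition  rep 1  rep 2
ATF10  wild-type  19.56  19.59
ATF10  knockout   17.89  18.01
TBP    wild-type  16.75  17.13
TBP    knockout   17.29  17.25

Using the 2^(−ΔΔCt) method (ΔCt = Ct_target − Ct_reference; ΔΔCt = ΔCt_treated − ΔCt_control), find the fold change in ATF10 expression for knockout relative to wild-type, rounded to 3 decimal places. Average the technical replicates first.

3.877

Mean Ct: ATF10 wild-type 19.575; ATF10 knockout 17.950; TBP wild-type 16.940; TBP knockout 17.270
ΔCt(wild-type) = 19.575 − 16.940 = 2.635
ΔCt(knockout) = 17.950 − 17.270 = 0.680
ΔΔCt = 0.680 − 2.635 = -1.955
Fold change = 2^(−(-1.955)) = 2^1.955 = 3.8772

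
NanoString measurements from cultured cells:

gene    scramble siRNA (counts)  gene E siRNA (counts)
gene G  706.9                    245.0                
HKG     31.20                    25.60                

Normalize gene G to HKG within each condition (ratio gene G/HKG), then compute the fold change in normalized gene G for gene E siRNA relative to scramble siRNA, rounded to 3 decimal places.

0.422

gene G/HKG (scramble siRNA) = 706.9 / 31.20 = 22.657
gene G/HKG (gene E siRNA) = 245.0 / 25.60 = 9.5703
Fold change = 9.5703 / 22.657 = 0.4224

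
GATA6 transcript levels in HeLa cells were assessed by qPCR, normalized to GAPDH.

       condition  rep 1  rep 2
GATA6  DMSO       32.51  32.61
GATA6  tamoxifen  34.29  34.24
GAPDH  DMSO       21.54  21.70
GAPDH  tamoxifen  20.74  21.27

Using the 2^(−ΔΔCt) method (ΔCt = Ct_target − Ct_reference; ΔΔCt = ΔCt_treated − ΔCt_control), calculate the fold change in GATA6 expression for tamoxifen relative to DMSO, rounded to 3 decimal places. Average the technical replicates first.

Mean Ct: GATA6 DMSO 32.560; GATA6 tamoxifen 34.265; GAPDH DMSO 21.620; GAPDH tamoxifen 21.005
ΔCt(DMSO) = 32.560 − 21.620 = 10.940
ΔCt(tamoxifen) = 34.265 − 21.005 = 13.260
ΔΔCt = 13.260 − 10.940 = 2.320
Fold change = 2^(−2.320) = 0.2003

0.200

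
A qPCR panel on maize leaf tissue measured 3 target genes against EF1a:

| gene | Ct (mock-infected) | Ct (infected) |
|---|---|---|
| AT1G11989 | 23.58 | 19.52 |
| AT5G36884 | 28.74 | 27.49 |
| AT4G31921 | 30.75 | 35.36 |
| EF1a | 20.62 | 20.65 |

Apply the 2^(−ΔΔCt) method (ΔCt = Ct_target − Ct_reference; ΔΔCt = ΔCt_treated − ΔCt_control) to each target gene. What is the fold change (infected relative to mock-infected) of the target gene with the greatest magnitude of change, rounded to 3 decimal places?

0.042

AT1G11989: ΔΔCt = (19.52−20.65) − (23.58−20.62) = -1.13 − 2.96 = -4.09; fold change = 2^4.09 = 17.030
AT5G36884: ΔΔCt = (27.49−20.65) − (28.74−20.62) = 6.84 − 8.12 = -1.28; fold change = 2^1.28 = 2.428
AT4G31921: ΔΔCt = (35.36−20.65) − (30.75−20.62) = 14.71 − 10.13 = 4.58; fold change = 2^-4.58 = 0.042
AT4G31921 has the largest |ΔΔCt| = 4.58.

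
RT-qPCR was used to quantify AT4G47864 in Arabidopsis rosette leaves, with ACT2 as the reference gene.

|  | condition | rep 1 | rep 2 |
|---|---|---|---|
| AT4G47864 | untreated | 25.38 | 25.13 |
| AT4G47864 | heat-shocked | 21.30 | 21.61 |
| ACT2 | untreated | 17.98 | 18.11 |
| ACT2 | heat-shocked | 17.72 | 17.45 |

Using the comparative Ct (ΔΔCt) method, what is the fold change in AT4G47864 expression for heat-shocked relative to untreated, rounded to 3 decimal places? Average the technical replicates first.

10.126

Mean Ct: AT4G47864 untreated 25.255; AT4G47864 heat-shocked 21.455; ACT2 untreated 18.045; ACT2 heat-shocked 17.585
ΔCt(untreated) = 25.255 − 18.045 = 7.210
ΔCt(heat-shocked) = 21.455 − 17.585 = 3.870
ΔΔCt = 3.870 − 7.210 = -3.340
Fold change = 2^(−(-3.340)) = 2^3.340 = 10.1261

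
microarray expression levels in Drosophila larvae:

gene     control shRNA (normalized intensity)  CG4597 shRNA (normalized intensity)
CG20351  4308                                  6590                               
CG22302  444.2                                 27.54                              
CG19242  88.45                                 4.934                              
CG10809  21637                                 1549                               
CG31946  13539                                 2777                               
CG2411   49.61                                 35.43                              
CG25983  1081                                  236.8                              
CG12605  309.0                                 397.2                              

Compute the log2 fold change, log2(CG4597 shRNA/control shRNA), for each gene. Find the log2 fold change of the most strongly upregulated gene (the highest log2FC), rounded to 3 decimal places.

log2(6590/4308) = 0.613  (CG20351)
log2(27.54/444.2) = -4.012  (CG22302)
log2(4.934/88.45) = -4.164  (CG19242)
log2(1549/21637) = -3.804  (CG10809)
log2(2777/13539) = -2.286  (CG31946)
log2(35.43/49.61) = -0.486  (CG2411)
log2(236.8/1081) = -2.191  (CG25983)
log2(397.2/309.0) = 0.362  (CG12605)
CG20351 is most strongly upregulated.

0.613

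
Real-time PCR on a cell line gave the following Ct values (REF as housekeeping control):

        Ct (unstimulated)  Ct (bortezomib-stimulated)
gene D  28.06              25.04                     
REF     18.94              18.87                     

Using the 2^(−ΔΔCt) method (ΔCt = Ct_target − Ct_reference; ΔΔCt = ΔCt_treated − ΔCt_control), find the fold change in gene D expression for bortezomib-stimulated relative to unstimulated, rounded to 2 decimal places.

ΔCt(unstimulated) = 28.060 − 18.940 = 9.120
ΔCt(bortezomib-stimulated) = 25.040 − 18.870 = 6.170
ΔΔCt = 6.170 − 9.120 = -2.950
Fold change = 2^(−(-2.950)) = 2^2.950 = 7.727

7.73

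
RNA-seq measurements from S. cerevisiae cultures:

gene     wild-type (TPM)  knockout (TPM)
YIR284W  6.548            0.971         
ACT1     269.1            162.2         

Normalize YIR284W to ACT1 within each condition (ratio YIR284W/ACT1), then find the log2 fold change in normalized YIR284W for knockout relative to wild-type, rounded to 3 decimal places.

YIR284W/ACT1 (wild-type) = 6.548 / 269.1 = 0.024333
YIR284W/ACT1 (knockout) = 0.971 / 162.2 = 0.0059864
Fold change = 0.0059864 / 0.024333 = 0.2460
log2(0.2460) = -2.0231

-2.023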